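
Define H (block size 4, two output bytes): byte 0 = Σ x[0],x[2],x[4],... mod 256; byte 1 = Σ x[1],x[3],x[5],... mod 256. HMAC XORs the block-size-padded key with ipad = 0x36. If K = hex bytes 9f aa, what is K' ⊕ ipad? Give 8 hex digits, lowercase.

a99c3636

Key hex bytes 9f aa is 2 bytes ≤ B = 4; zero-pad to 4 bytes: K' = 9f aa 00 00.
XOR each byte with 0x36: 9f⊕36=a9, aa⊕36=9c, 00⊕36=36, 00⊕36=36.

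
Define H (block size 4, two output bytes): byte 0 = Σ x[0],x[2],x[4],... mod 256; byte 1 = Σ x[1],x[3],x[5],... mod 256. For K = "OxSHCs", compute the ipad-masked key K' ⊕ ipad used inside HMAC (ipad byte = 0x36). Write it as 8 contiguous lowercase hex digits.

Key "OxSHCs" = 4f 78 53 48 43 73 is 6 bytes > B = 4, so hash it first: H(key) = e5 33, then zero-pad to 4 bytes: K' = e5 33 00 00.
XOR each byte with 0x36: e5⊕36=d3, 33⊕36=05, 00⊕36=36, 00⊕36=36.

d3053636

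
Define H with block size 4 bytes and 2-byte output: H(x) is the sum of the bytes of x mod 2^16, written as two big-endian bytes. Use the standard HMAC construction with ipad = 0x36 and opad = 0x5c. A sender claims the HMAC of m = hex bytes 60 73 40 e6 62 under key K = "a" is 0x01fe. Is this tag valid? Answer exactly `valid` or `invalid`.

Key "a" = 61 is 1 byte ≤ B = 4; zero-pad to 4 bytes: K' = 61 00 00 00.
K' ⊕ ipad = 57 36 36 36; K' ⊕ opad = 3d 5c 5c 5c.
Inner hash: sum = 87+54+54+54+96+115+64+230+98 = 852 → 03 54.
Outer hash (recomputed tag): sum = 61+92+92+92+3+84 = 424 → 01 a8.
Recomputed tag = 01a8; claimed = 01fe → mismatch.

invalid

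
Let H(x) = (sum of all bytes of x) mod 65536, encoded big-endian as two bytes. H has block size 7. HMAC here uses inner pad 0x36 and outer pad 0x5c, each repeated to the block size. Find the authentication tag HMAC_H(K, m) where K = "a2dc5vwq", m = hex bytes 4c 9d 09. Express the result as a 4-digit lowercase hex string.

02ed

Key "a2dc5vwq" = 61 32 64 63 35 76 77 71 is 8 bytes > B = 7, so hash it first: H(key) = 02 ed, then zero-pad to 7 bytes: K' = 02 ed 00 00 00 00 00.
K' ⊕ ipad = 34 db 36 36 36 36 36.  K' ⊕ opad = 5e b1 5c 5c 5c 5c 5c.
Inner input = (K'⊕ipad) ∥ m = 34 db 36 36 36 36 36 ∥ 4c 9d 09.
Inner hash: sum = 52+219+54+54+54+54+54+76+157+9 = 783 → 03 0f.
Outer input = (K'⊕opad) ∥ inner = 5e b1 5c 5c 5c 5c 5c ∥ 03 0f.
Outer hash (tag): sum = 94+177+92+92+92+92+92+3+15 = 749 → 02 ed.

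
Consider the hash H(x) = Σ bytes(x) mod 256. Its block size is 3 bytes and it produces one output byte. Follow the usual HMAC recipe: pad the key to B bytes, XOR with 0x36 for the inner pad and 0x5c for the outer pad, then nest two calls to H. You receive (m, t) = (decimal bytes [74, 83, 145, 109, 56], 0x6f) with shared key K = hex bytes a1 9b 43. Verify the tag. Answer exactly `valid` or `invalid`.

valid

Key hex bytes a1 9b 43 is exactly B = 3 bytes: K' = a1 9b 43.
K' ⊕ ipad = 97 ad 75; K' ⊕ opad = fd c7 1f.
Inner hash: sum = 151+173+117+74+83+145+109+56 = 908; mod 256 = 140 → 8c.
Outer hash (recomputed tag): sum = 253+199+31+140 = 623; mod 256 = 111 → 6f.
Recomputed tag = 6f; claimed = 6f → match.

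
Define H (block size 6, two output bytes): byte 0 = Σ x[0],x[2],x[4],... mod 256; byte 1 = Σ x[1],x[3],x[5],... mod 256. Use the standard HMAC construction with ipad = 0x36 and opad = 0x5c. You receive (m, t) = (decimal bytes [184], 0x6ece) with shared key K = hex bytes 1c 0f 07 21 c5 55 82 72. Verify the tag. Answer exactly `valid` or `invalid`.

Key hex bytes 1c 0f 07 21 c5 55 82 72 is 8 bytes > B = 6, so hash it first: H(key) = 6a f7, then zero-pad to 6 bytes: K' = 6a f7 00 00 00 00.
K' ⊕ ipad = 5c c1 36 36 36 36; K' ⊕ opad = 36 ab 5c 5c 5c 5c.
Inner hash: even-index sum = 384 mod 256 = 128; odd-index sum = 301 mod 256 = 45 → 80 2d.
Outer hash (recomputed tag): even-index sum = 366 mod 256 = 110; odd-index sum = 400 mod 256 = 144 → 6e 90.
Recomputed tag = 6e90; claimed = 6ece → mismatch.

invalid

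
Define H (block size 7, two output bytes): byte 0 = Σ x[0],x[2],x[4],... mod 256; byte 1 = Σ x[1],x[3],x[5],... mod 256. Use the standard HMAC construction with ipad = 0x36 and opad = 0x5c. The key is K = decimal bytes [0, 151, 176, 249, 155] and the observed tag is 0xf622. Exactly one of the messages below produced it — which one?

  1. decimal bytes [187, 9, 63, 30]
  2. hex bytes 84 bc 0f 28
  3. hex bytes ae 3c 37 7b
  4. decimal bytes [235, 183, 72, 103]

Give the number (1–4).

Key decimal bytes [0, 151, 176, 249, 155] = 00 97 b0 f9 9b is 5 bytes ≤ B = 7; zero-pad to 7 bytes: K' = 00 97 b0 f9 9b 00 00.
K' ⊕ ipad = 36 a1 86 cf ad 36 36; K' ⊕ opad = 5c cb ec a5 c7 5c 5c.
m1: inner = H(36 a1 86 cf ad 36 36 bb 09 3f 1e) = c6 a0; tag = H(5c cb ec a5 c7 5c 5c c6 a0) = 0b92
m2: inner = H(36 a1 86 cf ad 36 36 84 bc 0f 28) = 83 39; tag = H(5c cb ec a5 c7 5c 5c 83 39) = a44f
m3: inner = H(36 a1 86 cf ad 36 36 ae 3c 37 7b) = 56 8b; tag = H(5c cb ec a5 c7 5c 5c 56 8b) = f622 ← matches
m4: inner = H(36 a1 86 cf ad 36 36 eb b7 48 67) = bd d9; tag = H(5c cb ec a5 c7 5c 5c bd d9) = 4489

3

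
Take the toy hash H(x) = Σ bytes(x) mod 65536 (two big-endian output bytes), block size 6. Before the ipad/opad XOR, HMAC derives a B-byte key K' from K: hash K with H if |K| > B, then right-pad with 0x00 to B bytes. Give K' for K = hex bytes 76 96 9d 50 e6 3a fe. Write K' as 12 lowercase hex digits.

041700000000

|K| = 7 > B = 6, so first hash the key.
H(K): sum = 118+150+157+80+230+58+254 = 1047 → 04 17.
Zero-pad H(K) = 04 17 to 6 bytes: K' = 04 17 00 00 00 00.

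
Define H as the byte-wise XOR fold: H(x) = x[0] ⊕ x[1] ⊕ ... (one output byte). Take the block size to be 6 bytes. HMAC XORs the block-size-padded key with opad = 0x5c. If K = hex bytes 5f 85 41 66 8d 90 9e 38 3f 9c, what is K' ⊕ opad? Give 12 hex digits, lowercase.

b95c5c5c5c5c

Key hex bytes 5f 85 41 66 8d 90 9e 38 3f 9c is 10 bytes > B = 6, so hash it first: H(key) = e5, then zero-pad to 6 bytes: K' = e5 00 00 00 00 00.
XOR each byte with 0x5c: e5⊕5c=b9, 00⊕5c=5c, 00⊕5c=5c, 00⊕5c=5c, 00⊕5c=5c, 00⊕5c=5c.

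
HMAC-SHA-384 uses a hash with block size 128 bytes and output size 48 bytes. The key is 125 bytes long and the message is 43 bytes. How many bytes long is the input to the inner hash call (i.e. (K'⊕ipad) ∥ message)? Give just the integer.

Key is 125 ≤ 128 bytes, zero-padded: |K'| = 128.
Inner input = (K'⊕ipad) ∥ m → 128 + 43 = 171 bytes.

171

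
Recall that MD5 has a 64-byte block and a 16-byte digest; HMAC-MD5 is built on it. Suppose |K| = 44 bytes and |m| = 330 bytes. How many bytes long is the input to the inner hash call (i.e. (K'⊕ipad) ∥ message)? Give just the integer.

394

Key is 44 ≤ 64 bytes, zero-padded: |K'| = 64.
Inner input = (K'⊕ipad) ∥ m → 64 + 330 = 394 bytes.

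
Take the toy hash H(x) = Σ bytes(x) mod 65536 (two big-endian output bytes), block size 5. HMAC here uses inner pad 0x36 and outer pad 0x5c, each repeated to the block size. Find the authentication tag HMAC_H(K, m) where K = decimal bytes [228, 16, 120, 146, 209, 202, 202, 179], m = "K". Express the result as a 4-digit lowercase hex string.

Key decimal bytes [228, 16, 120, 146, 209, 202, 202, 179] = e4 10 78 92 d1 ca ca b3 is 8 bytes > B = 5, so hash it first: H(key) = 05 16, then zero-pad to 5 bytes: K' = 05 16 00 00 00.
K' ⊕ ipad = 33 20 36 36 36.  K' ⊕ opad = 59 4a 5c 5c 5c.
Inner input = (K'⊕ipad) ∥ m = 33 20 36 36 36 ∥ 4b.
Inner hash: sum = 51+32+54+54+54+75 = 320 → 01 40.
Outer input = (K'⊕opad) ∥ inner = 59 4a 5c 5c 5c ∥ 01 40.
Outer hash (tag): sum = 89+74+92+92+92+1+64 = 504 → 01 f8.

01f8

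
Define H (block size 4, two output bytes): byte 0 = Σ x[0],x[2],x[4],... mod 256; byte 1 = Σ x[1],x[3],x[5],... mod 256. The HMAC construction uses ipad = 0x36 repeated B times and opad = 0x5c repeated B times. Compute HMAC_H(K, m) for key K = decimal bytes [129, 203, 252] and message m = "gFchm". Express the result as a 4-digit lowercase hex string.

Key decimal bytes [129, 203, 252] = 81 cb fc is 3 bytes ≤ B = 4; zero-pad to 4 bytes: K' = 81 cb fc 00.
K' ⊕ ipad = b7 fd ca 36.  K' ⊕ opad = dd 97 a0 5c.
Inner input = (K'⊕ipad) ∥ m = b7 fd ca 36 ∥ 67 46 63 68 6d.
Inner hash: even-index sum = 696 mod 256 = 184; odd-index sum = 481 mod 256 = 225 → b8 e1.
Outer input = (K'⊕opad) ∥ inner = dd 97 a0 5c ∥ b8 e1.
Outer hash (tag): even-index sum = 565 mod 256 = 53; odd-index sum = 468 mod 256 = 212 → 35 d4.

35d4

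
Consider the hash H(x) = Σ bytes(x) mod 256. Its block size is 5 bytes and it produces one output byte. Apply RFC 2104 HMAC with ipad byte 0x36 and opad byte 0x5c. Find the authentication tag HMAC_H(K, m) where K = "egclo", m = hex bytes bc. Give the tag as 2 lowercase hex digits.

7e

Key "egclo" = 65 67 63 6c 6f is exactly B = 5 bytes: K' = 65 67 63 6c 6f.
K' ⊕ ipad = 53 51 55 5a 59.  K' ⊕ opad = 39 3b 3f 30 33.
Inner input = (K'⊕ipad) ∥ m = 53 51 55 5a 59 ∥ bc.
Inner hash: sum = 83+81+85+90+89+188 = 616; mod 256 = 104 → 68.
Outer input = (K'⊕opad) ∥ inner = 39 3b 3f 30 33 ∥ 68.
Outer hash (tag): sum = 57+59+63+48+51+104 = 382; mod 256 = 126 → 7e.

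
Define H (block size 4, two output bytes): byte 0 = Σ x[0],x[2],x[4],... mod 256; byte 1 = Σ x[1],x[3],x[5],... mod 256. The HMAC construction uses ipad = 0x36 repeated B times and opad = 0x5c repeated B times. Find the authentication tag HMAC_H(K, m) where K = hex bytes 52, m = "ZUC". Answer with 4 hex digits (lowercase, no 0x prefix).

Key hex bytes 52 is 1 byte ≤ B = 4; zero-pad to 4 bytes: K' = 52 00 00 00.
K' ⊕ ipad = 64 36 36 36.  K' ⊕ opad = 0e 5c 5c 5c.
Inner input = (K'⊕ipad) ∥ m = 64 36 36 36 ∥ 5a 55 43.
Inner hash: even-index sum = 311 mod 256 = 55; odd-index sum = 193 mod 256 = 193 → 37 c1.
Outer input = (K'⊕opad) ∥ inner = 0e 5c 5c 5c ∥ 37 c1.
Outer hash (tag): even-index sum = 161 mod 256 = 161; odd-index sum = 377 mod 256 = 121 → a1 79.

a179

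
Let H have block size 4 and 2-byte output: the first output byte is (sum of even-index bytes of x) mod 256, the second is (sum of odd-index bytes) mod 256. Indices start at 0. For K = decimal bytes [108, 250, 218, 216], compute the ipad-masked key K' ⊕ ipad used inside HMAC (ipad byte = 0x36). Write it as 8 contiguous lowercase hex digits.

Key decimal bytes [108, 250, 218, 216] = 6c fa da d8 is exactly B = 4 bytes: K' = 6c fa da d8.
XOR each byte with 0x36: 6c⊕36=5a, fa⊕36=cc, da⊕36=ec, d8⊕36=ee.

5accecee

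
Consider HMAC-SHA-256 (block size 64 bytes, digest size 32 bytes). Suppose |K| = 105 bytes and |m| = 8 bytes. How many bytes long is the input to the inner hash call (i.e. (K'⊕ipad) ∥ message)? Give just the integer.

72

Key is 105 > 64 bytes, so it is hashed to 32 bytes then zero-padded to 64: |K'| = 64.
Inner input = (K'⊕ipad) ∥ m → 64 + 8 = 72 bytes.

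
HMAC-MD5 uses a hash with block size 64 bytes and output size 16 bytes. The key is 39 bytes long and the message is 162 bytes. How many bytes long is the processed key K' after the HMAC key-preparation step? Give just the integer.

Key is 39 ≤ 64 bytes, zero-padded: |K'| = 64.

64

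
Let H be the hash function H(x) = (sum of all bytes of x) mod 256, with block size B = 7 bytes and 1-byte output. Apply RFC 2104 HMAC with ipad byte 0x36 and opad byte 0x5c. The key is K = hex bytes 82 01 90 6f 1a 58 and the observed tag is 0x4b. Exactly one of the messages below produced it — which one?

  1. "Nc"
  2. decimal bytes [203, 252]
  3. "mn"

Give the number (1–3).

1

Key hex bytes 82 01 90 6f 1a 58 is 6 bytes ≤ B = 7; zero-pad to 7 bytes: K' = 82 01 90 6f 1a 58 00.
K' ⊕ ipad = b4 37 a6 59 2c 6e 36; K' ⊕ opad = de 5d cc 33 46 04 5c.
m1: inner = H(b4 37 a6 59 2c 6e 36 4e 63) = 6b; tag = H(de 5d cc 33 46 04 5c 6b) = 4b ← matches
m2: inner = H(b4 37 a6 59 2c 6e 36 cb fc) = 81; tag = H(de 5d cc 33 46 04 5c 81) = 61
m3: inner = H(b4 37 a6 59 2c 6e 36 6d 6e) = 95; tag = H(de 5d cc 33 46 04 5c 95) = 75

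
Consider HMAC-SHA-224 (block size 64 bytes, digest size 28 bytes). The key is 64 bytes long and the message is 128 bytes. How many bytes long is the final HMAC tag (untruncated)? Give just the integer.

The tag is one SHA-224 digest: 28 bytes.

28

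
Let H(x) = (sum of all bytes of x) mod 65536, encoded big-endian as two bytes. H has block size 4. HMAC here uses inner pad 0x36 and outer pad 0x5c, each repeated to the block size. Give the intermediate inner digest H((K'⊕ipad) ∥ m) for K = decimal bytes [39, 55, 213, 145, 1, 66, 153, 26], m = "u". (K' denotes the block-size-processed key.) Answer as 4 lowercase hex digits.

01a1

Key decimal bytes [39, 55, 213, 145, 1, 66, 153, 26] = 27 37 d5 91 01 42 99 1a is 8 bytes > B = 4, so hash it first: H(key) = 02 ba, then zero-pad to 4 bytes: K' = 02 ba 00 00.
K' ⊕ ipad = 34 8c 36 36.
Inner input = 34 8c 36 36 ∥ 75.
Inner hash: sum = 52+140+54+54+117 = 417 → 01 a1.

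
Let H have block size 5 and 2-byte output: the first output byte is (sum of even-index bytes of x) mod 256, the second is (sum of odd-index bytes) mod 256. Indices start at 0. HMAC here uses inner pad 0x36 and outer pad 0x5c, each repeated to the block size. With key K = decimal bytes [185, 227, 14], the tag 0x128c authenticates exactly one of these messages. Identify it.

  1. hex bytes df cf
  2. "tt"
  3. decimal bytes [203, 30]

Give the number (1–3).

Key decimal bytes [185, 227, 14] = b9 e3 0e is 3 bytes ≤ B = 5; zero-pad to 5 bytes: K' = b9 e3 0e 00 00.
K' ⊕ ipad = 8f d5 38 36 36; K' ⊕ opad = e5 bf 52 5c 5c.
m1: inner = H(8f d5 38 36 36 df cf) = cc ea; tag = H(e5 bf 52 5c 5c cc ea) = 7de7
m2: inner = H(8f d5 38 36 36 74 74) = 71 7f; tag = H(e5 bf 52 5c 5c 71 7f) = 128c ← matches
m3: inner = H(8f d5 38 36 36 cb 1e) = 1b d6; tag = H(e5 bf 52 5c 5c 1b d6) = 6936

2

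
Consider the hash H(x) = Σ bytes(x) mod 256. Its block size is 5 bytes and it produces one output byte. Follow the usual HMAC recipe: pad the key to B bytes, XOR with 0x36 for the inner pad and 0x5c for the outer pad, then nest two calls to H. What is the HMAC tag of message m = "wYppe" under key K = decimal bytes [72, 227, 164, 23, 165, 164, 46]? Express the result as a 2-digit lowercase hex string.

c9

Key decimal bytes [72, 227, 164, 23, 165, 164, 46] = 48 e3 a4 17 a5 a4 2e is 7 bytes > B = 5, so hash it first: H(key) = 5d, then zero-pad to 5 bytes: K' = 5d 00 00 00 00.
K' ⊕ ipad = 6b 36 36 36 36.  K' ⊕ opad = 01 5c 5c 5c 5c.
Inner input = (K'⊕ipad) ∥ m = 6b 36 36 36 36 ∥ 77 59 70 70 65.
Inner hash: sum = 107+54+54+54+54+119+89+112+112+101 = 856; mod 256 = 88 → 58.
Outer input = (K'⊕opad) ∥ inner = 01 5c 5c 5c 5c ∥ 58.
Outer hash (tag): sum = 1+92+92+92+92+88 = 457; mod 256 = 201 → c9.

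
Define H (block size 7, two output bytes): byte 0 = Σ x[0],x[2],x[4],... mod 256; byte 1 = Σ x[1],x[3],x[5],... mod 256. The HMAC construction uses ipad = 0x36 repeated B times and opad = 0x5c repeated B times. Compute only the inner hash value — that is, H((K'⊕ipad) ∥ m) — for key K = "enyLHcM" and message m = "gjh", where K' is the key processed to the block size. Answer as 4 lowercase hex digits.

05f6

Key "enyLHcM" = 65 6e 79 4c 48 63 4d is exactly B = 7 bytes: K' = 65 6e 79 4c 48 63 4d.
K' ⊕ ipad = 53 58 4f 7a 7e 55 7b.
Inner input = 53 58 4f 7a 7e 55 7b ∥ 67 6a 68.
Inner hash: even-index sum = 517 mod 256 = 5; odd-index sum = 502 mod 256 = 246 → 05 f6.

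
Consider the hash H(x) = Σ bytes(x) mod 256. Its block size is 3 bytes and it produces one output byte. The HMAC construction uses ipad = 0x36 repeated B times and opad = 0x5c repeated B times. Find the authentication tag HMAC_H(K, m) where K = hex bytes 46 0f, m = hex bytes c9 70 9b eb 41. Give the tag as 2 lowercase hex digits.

Key hex bytes 46 0f is 2 bytes ≤ B = 3; zero-pad to 3 bytes: K' = 46 0f 00.
K' ⊕ ipad = 70 39 36.  K' ⊕ opad = 1a 53 5c.
Inner input = (K'⊕ipad) ∥ m = 70 39 36 ∥ c9 70 9b eb 41.
Inner hash: sum = 112+57+54+201+112+155+235+65 = 991; mod 256 = 223 → df.
Outer input = (K'⊕opad) ∥ inner = 1a 53 5c ∥ df.
Outer hash (tag): sum = 26+83+92+223 = 424; mod 256 = 168 → a8.

a8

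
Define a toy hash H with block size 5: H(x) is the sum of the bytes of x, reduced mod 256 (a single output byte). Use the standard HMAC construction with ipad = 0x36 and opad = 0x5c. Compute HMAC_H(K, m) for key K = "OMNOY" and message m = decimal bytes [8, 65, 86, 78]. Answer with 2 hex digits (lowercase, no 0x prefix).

8f

Key "OMNOY" = 4f 4d 4e 4f 59 is exactly B = 5 bytes: K' = 4f 4d 4e 4f 59.
K' ⊕ ipad = 79 7b 78 79 6f.  K' ⊕ opad = 13 11 12 13 05.
Inner input = (K'⊕ipad) ∥ m = 79 7b 78 79 6f ∥ 08 41 56 4e.
Inner hash: sum = 121+123+120+121+111+8+65+86+78 = 833; mod 256 = 65 → 41.
Outer input = (K'⊕opad) ∥ inner = 13 11 12 13 05 ∥ 41.
Outer hash (tag): sum = 19+17+18+19+5+65 = 143 → 8f.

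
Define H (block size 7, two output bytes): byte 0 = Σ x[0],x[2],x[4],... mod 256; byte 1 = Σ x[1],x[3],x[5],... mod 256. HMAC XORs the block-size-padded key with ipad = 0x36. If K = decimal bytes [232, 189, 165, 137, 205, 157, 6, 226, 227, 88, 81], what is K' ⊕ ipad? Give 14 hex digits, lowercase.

a22b3636363636

Key decimal bytes [232, 189, 165, 137, 205, 157, 6, 226, 227, 88, 81] = e8 bd a5 89 cd 9d 06 e2 e3 58 51 is 11 bytes > B = 7, so hash it first: H(key) = 94 1d, then zero-pad to 7 bytes: K' = 94 1d 00 00 00 00 00.
XOR each byte with 0x36: 94⊕36=a2, 1d⊕36=2b, 00⊕36=36, 00⊕36=36, 00⊕36=36, 00⊕36=36, 00⊕36=36.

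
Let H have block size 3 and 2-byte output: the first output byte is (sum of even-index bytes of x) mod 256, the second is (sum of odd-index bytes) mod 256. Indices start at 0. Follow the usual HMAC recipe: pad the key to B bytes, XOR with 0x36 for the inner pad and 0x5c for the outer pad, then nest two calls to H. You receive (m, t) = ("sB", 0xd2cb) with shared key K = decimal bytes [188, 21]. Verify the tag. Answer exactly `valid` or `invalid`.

Key decimal bytes [188, 21] = bc 15 is 2 bytes ≤ B = 3; zero-pad to 3 bytes: K' = bc 15 00.
K' ⊕ ipad = 8a 23 36; K' ⊕ opad = e0 49 5c.
Inner hash: even-index sum = 258 mod 256 = 2; odd-index sum = 150 mod 256 = 150 → 02 96.
Outer hash (recomputed tag): even-index sum = 466 mod 256 = 210; odd-index sum = 75 mod 256 = 75 → d2 4b.
Recomputed tag = d24b; claimed = d2cb → mismatch.

invalid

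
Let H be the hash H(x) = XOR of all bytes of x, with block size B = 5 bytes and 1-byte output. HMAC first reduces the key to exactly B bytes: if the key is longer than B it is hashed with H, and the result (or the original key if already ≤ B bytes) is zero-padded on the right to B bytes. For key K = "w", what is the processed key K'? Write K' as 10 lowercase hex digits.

7700000000

Key "w" = 77 is 1 byte ≤ B = 5; zero-pad to 5 bytes: K' = 77 00 00 00 00.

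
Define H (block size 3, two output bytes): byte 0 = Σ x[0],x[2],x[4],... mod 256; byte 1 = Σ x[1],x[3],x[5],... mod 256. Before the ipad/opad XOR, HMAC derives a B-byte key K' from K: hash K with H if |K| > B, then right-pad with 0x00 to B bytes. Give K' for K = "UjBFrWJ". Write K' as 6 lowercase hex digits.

|K| = 7 > B = 3, so first hash the key.
H(K): even-index sum = 339 mod 256 = 83; odd-index sum = 263 mod 256 = 7 → 53 07.
Zero-pad H(K) = 53 07 to 3 bytes: K' = 53 07 00.

530700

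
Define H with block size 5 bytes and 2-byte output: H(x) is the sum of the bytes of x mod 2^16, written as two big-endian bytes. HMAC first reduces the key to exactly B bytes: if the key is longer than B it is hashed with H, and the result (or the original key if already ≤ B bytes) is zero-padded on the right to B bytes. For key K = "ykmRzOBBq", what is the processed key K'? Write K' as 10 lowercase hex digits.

0361000000

|K| = 9 > B = 5, so first hash the key.
H(K): sum = 121+107+109+82+122+79+66+66+113 = 865 → 03 61.
Zero-pad H(K) = 03 61 to 5 bytes: K' = 03 61 00 00 00.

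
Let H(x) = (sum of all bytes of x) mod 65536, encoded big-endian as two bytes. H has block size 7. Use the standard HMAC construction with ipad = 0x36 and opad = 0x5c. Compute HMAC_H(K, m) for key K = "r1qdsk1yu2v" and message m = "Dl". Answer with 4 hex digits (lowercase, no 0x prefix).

0282

Key "r1qdsk1yu2v" = 72 31 71 64 73 6b 31 79 75 32 76 is 11 bytes > B = 7, so hash it first: H(key) = 04 1d, then zero-pad to 7 bytes: K' = 04 1d 00 00 00 00 00.
K' ⊕ ipad = 32 2b 36 36 36 36 36.  K' ⊕ opad = 58 41 5c 5c 5c 5c 5c.
Inner input = (K'⊕ipad) ∥ m = 32 2b 36 36 36 36 36 ∥ 44 6c.
Inner hash: sum = 50+43+54+54+54+54+54+68+108 = 539 → 02 1b.
Outer input = (K'⊕opad) ∥ inner = 58 41 5c 5c 5c 5c 5c ∥ 02 1b.
Outer hash (tag): sum = 88+65+92+92+92+92+92+2+27 = 642 → 02 82.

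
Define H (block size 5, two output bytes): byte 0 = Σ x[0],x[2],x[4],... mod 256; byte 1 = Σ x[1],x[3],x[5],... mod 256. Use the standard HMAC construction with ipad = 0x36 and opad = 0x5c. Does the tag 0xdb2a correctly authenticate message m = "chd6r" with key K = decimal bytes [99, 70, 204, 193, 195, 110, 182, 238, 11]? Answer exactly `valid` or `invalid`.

invalid

Key decimal bytes [99, 70, 204, 193, 195, 110, 182, 238, 11] = 63 46 cc c1 c3 6e b6 ee 0b is 9 bytes > B = 5, so hash it first: H(key) = b3 63, then zero-pad to 5 bytes: K' = b3 63 00 00 00.
K' ⊕ ipad = 85 55 36 36 36; K' ⊕ opad = ef 3f 5c 5c 5c.
Inner hash: even-index sum = 399 mod 256 = 143; odd-index sum = 452 mod 256 = 196 → 8f c4.
Outer hash (recomputed tag): even-index sum = 619 mod 256 = 107; odd-index sum = 298 mod 256 = 42 → 6b 2a.
Recomputed tag = 6b2a; claimed = db2a → mismatch.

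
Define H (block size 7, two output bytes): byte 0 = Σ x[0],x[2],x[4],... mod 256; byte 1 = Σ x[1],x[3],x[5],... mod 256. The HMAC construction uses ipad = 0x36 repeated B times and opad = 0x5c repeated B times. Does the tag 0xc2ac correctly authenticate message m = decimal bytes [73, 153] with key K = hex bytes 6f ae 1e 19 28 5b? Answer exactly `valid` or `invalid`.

valid

Key hex bytes 6f ae 1e 19 28 5b is 6 bytes ≤ B = 7; zero-pad to 7 bytes: K' = 6f ae 1e 19 28 5b 00.
K' ⊕ ipad = 59 98 28 2f 1e 6d 36; K' ⊕ opad = 33 f2 42 45 74 07 5c.
Inner hash: even-index sum = 366 mod 256 = 110; odd-index sum = 381 mod 256 = 125 → 6e 7d.
Outer hash (recomputed tag): even-index sum = 450 mod 256 = 194; odd-index sum = 428 mod 256 = 172 → c2 ac.
Recomputed tag = c2ac; claimed = c2ac → match.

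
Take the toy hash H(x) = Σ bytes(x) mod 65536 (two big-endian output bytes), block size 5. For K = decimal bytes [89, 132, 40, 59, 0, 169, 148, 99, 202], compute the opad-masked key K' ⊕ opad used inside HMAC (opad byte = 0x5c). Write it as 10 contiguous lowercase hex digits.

5ff65c5c5c

Key decimal bytes [89, 132, 40, 59, 0, 169, 148, 99, 202] = 59 84 28 3b 00 a9 94 63 ca is 9 bytes > B = 5, so hash it first: H(key) = 03 aa, then zero-pad to 5 bytes: K' = 03 aa 00 00 00.
XOR each byte with 0x5c: 03⊕5c=5f, aa⊕5c=f6, 00⊕5c=5c, 00⊕5c=5c, 00⊕5c=5c.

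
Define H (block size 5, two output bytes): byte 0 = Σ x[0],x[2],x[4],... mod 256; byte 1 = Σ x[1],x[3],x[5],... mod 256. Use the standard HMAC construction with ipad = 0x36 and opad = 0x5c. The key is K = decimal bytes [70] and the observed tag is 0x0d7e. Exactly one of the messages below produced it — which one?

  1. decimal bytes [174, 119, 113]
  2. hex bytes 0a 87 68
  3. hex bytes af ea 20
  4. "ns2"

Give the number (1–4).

3

Key decimal bytes [70] = 46 is 1 byte ≤ B = 5; zero-pad to 5 bytes: K' = 46 00 00 00 00.
K' ⊕ ipad = 70 36 36 36 36; K' ⊕ opad = 1a 5c 5c 5c 5c.
m1: inner = H(70 36 36 36 36 ae 77 71) = 53 8b; tag = H(1a 5c 5c 5c 5c 53 8b) = 5d0b
m2: inner = H(70 36 36 36 36 0a 87 68) = 63 de; tag = H(1a 5c 5c 5c 5c 63 de) = b01b
m3: inner = H(70 36 36 36 36 af ea 20) = c6 3b; tag = H(1a 5c 5c 5c 5c c6 3b) = 0d7e ← matches
m4: inner = H(70 36 36 36 36 6e 73 32) = 4f 0c; tag = H(1a 5c 5c 5c 5c 4f 0c) = de07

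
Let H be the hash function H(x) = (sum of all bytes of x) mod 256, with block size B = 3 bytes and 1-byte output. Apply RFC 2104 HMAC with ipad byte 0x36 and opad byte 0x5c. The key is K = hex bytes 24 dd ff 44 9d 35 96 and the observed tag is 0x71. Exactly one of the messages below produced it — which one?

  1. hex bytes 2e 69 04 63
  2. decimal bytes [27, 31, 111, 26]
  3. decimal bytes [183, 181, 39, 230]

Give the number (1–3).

2

Key hex bytes 24 dd ff 44 9d 35 96 is 7 bytes > B = 3, so hash it first: H(key) = ac, then zero-pad to 3 bytes: K' = ac 00 00.
K' ⊕ ipad = 9a 36 36; K' ⊕ opad = f0 5c 5c.
m1: inner = H(9a 36 36 2e 69 04 63) = 04; tag = H(f0 5c 5c 04) = ac
m2: inner = H(9a 36 36 1b 1f 6f 1a) = c9; tag = H(f0 5c 5c c9) = 71 ← matches
m3: inner = H(9a 36 36 b7 b5 27 e6) = 7f; tag = H(f0 5c 5c 7f) = 27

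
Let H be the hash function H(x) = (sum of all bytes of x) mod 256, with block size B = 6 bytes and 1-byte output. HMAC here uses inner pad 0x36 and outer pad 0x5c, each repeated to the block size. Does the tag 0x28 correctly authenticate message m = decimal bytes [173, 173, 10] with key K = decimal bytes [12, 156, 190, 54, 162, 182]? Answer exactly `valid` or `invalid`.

Key decimal bytes [12, 156, 190, 54, 162, 182] = 0c 9c be 36 a2 b6 is exactly B = 6 bytes: K' = 0c 9c be 36 a2 b6.
K' ⊕ ipad = 3a aa 88 00 94 80; K' ⊕ opad = 50 c0 e2 6a fe ea.
Inner hash: sum = 58+170+136+0+148+128+173+173+10 = 996; mod 256 = 228 → e4.
Outer hash (recomputed tag): sum = 80+192+226+106+254+234+228 = 1320; mod 256 = 40 → 28.
Recomputed tag = 28; claimed = 28 → match.

valid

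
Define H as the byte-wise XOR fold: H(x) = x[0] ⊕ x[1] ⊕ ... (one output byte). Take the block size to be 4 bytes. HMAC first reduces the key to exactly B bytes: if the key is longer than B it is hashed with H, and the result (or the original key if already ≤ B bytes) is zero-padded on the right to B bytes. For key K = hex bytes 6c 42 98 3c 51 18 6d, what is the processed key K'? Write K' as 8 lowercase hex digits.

|K| = 7 > B = 4, so first hash the key.
H(K): XOR 6c⊕42⊕98⊕3c⊕51⊕18⊕6d = ae.
Zero-pad H(K) = ae to 4 bytes: K' = ae 00 00 00.

ae000000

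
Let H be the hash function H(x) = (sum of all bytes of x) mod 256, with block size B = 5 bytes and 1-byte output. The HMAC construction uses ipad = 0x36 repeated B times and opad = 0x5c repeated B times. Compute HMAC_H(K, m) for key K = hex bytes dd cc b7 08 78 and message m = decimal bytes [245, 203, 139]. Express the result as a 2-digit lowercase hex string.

Key hex bytes dd cc b7 08 78 is exactly B = 5 bytes: K' = dd cc b7 08 78.
K' ⊕ ipad = eb fa 81 3e 4e.  K' ⊕ opad = 81 90 eb 54 24.
Inner input = (K'⊕ipad) ∥ m = eb fa 81 3e 4e ∥ f5 cb 8b.
Inner hash: sum = 235+250+129+62+78+245+203+139 = 1341; mod 256 = 61 → 3d.
Outer input = (K'⊕opad) ∥ inner = 81 90 eb 54 24 ∥ 3d.
Outer hash (tag): sum = 129+144+235+84+36+61 = 689; mod 256 = 177 → b1.

b1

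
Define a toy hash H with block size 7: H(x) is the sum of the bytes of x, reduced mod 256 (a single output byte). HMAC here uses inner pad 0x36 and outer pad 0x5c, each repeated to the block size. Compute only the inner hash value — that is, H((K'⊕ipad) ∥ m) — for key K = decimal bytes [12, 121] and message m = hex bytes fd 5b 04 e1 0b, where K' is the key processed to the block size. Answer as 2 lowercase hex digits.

Key decimal bytes [12, 121] = 0c 79 is 2 bytes ≤ B = 7; zero-pad to 7 bytes: K' = 0c 79 00 00 00 00 00.
K' ⊕ ipad = 3a 4f 36 36 36 36 36.
Inner input = 3a 4f 36 36 36 36 36 ∥ fd 5b 04 e1 0b.
Inner hash: sum = 58+79+54+54+54+54+54+253+91+4+225+11 = 991; mod 256 = 223 → df.

df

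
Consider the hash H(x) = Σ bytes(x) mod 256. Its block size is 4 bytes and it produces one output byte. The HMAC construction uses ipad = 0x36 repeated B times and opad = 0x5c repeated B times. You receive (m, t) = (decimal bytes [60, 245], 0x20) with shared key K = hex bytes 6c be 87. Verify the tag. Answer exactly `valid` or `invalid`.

Key hex bytes 6c be 87 is 3 bytes ≤ B = 4; zero-pad to 4 bytes: K' = 6c be 87 00.
K' ⊕ ipad = 5a 88 b1 36; K' ⊕ opad = 30 e2 db 5c.
Inner hash: sum = 90+136+177+54+60+245 = 762; mod 256 = 250 → fa.
Outer hash (recomputed tag): sum = 48+226+219+92+250 = 835; mod 256 = 67 → 43.
Recomputed tag = 43; claimed = 20 → mismatch.

invalid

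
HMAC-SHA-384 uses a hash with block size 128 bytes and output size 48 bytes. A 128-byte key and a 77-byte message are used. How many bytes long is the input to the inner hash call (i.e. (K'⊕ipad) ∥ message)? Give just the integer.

Key is 128 ≤ 128 bytes, zero-padded: |K'| = 128.
Inner input = (K'⊕ipad) ∥ m → 128 + 77 = 205 bytes.

205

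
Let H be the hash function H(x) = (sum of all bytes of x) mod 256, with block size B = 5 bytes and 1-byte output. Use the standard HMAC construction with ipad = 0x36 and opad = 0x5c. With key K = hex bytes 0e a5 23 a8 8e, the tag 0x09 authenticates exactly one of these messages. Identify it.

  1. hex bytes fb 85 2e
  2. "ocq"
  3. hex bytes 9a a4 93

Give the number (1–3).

2

Key hex bytes 0e a5 23 a8 8e is exactly B = 5 bytes: K' = 0e a5 23 a8 8e.
K' ⊕ ipad = 38 93 15 9e b8; K' ⊕ opad = 52 f9 7f f4 d2.
m1: inner = H(38 93 15 9e b8 fb 85 2e) = e4; tag = H(52 f9 7f f4 d2 e4) = 74
m2: inner = H(38 93 15 9e b8 6f 63 71) = 79; tag = H(52 f9 7f f4 d2 79) = 09 ← matches
m3: inner = H(38 93 15 9e b8 9a a4 93) = 07; tag = H(52 f9 7f f4 d2 07) = 97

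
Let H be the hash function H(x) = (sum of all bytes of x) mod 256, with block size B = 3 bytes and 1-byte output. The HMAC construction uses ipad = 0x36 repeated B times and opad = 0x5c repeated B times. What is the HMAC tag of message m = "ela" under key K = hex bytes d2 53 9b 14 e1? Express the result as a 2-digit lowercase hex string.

Key hex bytes d2 53 9b 14 e1 is 5 bytes > B = 3, so hash it first: H(key) = b5, then zero-pad to 3 bytes: K' = b5 00 00.
K' ⊕ ipad = 83 36 36.  K' ⊕ opad = e9 5c 5c.
Inner input = (K'⊕ipad) ∥ m = 83 36 36 ∥ 65 6c 61.
Inner hash: sum = 131+54+54+101+108+97 = 545; mod 256 = 33 → 21.
Outer input = (K'⊕opad) ∥ inner = e9 5c 5c ∥ 21.
Outer hash (tag): sum = 233+92+92+33 = 450; mod 256 = 194 → c2.

c2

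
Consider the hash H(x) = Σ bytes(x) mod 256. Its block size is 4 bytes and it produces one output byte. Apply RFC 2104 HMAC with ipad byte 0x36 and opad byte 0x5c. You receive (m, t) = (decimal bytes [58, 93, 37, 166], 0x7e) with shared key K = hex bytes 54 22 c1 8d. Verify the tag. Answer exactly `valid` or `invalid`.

valid

Key hex bytes 54 22 c1 8d is exactly B = 4 bytes: K' = 54 22 c1 8d.
K' ⊕ ipad = 62 14 f7 bb; K' ⊕ opad = 08 7e 9d d1.
Inner hash: sum = 98+20+247+187+58+93+37+166 = 906; mod 256 = 138 → 8a.
Outer hash (recomputed tag): sum = 8+126+157+209+138 = 638; mod 256 = 126 → 7e.
Recomputed tag = 7e; claimed = 7e → match.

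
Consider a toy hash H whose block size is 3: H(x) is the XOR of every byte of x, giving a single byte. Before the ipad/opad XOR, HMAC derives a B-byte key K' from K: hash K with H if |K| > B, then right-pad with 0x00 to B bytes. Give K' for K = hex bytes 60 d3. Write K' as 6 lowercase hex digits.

60d300

Key hex bytes 60 d3 is 2 bytes ≤ B = 3; zero-pad to 3 bytes: K' = 60 d3 00.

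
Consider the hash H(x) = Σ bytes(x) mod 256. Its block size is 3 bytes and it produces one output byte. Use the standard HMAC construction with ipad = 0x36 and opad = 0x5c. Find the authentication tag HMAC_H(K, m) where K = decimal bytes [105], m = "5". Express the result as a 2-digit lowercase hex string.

ed

Key decimal bytes [105] = 69 is 1 byte ≤ B = 3; zero-pad to 3 bytes: K' = 69 00 00.
K' ⊕ ipad = 5f 36 36.  K' ⊕ opad = 35 5c 5c.
Inner input = (K'⊕ipad) ∥ m = 5f 36 36 ∥ 35.
Inner hash: sum = 95+54+54+53 = 256; mod 256 = 0 → 00.
Outer input = (K'⊕opad) ∥ inner = 35 5c 5c ∥ 00.
Outer hash (tag): sum = 53+92+92+0 = 237 → ed.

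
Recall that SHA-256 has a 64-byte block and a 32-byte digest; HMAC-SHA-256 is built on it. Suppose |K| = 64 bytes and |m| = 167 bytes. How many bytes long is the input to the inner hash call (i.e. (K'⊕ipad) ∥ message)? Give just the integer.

Key is 64 ≤ 64 bytes, zero-padded: |K'| = 64.
Inner input = (K'⊕ipad) ∥ m → 64 + 167 = 231 bytes.

231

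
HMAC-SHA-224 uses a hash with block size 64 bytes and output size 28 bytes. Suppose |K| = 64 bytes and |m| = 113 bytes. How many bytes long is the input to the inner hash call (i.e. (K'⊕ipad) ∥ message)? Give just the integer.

Key is 64 ≤ 64 bytes, zero-padded: |K'| = 64.
Inner input = (K'⊕ipad) ∥ m → 64 + 113 = 177 bytes.

177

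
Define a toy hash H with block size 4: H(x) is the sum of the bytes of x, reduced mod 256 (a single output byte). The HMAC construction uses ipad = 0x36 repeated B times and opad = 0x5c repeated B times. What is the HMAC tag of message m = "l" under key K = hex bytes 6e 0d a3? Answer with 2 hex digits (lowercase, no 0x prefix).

a8

Key hex bytes 6e 0d a3 is 3 bytes ≤ B = 4; zero-pad to 4 bytes: K' = 6e 0d a3 00.
K' ⊕ ipad = 58 3b 95 36.  K' ⊕ opad = 32 51 ff 5c.
Inner input = (K'⊕ipad) ∥ m = 58 3b 95 36 ∥ 6c.
Inner hash: sum = 88+59+149+54+108 = 458; mod 256 = 202 → ca.
Outer input = (K'⊕opad) ∥ inner = 32 51 ff 5c ∥ ca.
Outer hash (tag): sum = 50+81+255+92+202 = 680; mod 256 = 168 → a8.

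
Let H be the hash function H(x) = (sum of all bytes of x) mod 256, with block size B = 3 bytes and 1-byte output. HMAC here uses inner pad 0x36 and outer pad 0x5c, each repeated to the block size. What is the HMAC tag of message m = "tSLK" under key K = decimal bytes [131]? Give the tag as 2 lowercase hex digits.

16

Key decimal bytes [131] = 83 is 1 byte ≤ B = 3; zero-pad to 3 bytes: K' = 83 00 00.
K' ⊕ ipad = b5 36 36.  K' ⊕ opad = df 5c 5c.
Inner input = (K'⊕ipad) ∥ m = b5 36 36 ∥ 74 53 4c 4b.
Inner hash: sum = 181+54+54+116+83+76+75 = 639; mod 256 = 127 → 7f.
Outer input = (K'⊕opad) ∥ inner = df 5c 5c ∥ 7f.
Outer hash (tag): sum = 223+92+92+127 = 534; mod 256 = 22 → 16.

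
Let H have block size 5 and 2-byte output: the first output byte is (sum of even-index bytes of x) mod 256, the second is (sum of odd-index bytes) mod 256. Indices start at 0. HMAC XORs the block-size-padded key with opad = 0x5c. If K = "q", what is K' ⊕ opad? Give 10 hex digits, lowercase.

Key "q" = 71 is 1 byte ≤ B = 5; zero-pad to 5 bytes: K' = 71 00 00 00 00.
XOR each byte with 0x5c: 71⊕5c=2d, 00⊕5c=5c, 00⊕5c=5c, 00⊕5c=5c, 00⊕5c=5c.

2d5c5c5c5c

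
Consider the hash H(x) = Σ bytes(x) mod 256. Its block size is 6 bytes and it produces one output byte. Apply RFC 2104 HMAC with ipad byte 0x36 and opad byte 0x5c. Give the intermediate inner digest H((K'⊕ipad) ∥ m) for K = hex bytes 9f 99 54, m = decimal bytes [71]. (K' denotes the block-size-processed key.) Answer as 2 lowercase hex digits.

Key hex bytes 9f 99 54 is 3 bytes ≤ B = 6; zero-pad to 6 bytes: K' = 9f 99 54 00 00 00.
K' ⊕ ipad = a9 af 62 36 36 36.
Inner input = a9 af 62 36 36 36 ∥ 47.
Inner hash: sum = 169+175+98+54+54+54+71 = 675; mod 256 = 163 → a3.

a3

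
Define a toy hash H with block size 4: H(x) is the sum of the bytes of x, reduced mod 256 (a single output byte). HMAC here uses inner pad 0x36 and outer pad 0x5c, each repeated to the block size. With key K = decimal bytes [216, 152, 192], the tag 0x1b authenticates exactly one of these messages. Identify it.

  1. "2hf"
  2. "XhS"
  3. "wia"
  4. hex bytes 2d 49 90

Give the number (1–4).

2

Key decimal bytes [216, 152, 192] = d8 98 c0 is 3 bytes ≤ B = 4; zero-pad to 4 bytes: K' = d8 98 c0 00.
K' ⊕ ipad = ee ae f6 36; K' ⊕ opad = 84 c4 9c 5c.
m1: inner = H(ee ae f6 36 32 68 66) = c8; tag = H(84 c4 9c 5c c8) = 08
m2: inner = H(ee ae f6 36 58 68 53) = db; tag = H(84 c4 9c 5c db) = 1b ← matches
m3: inner = H(ee ae f6 36 77 69 61) = 09; tag = H(84 c4 9c 5c 09) = 49
m4: inner = H(ee ae f6 36 2d 49 90) = ce; tag = H(84 c4 9c 5c ce) = 0e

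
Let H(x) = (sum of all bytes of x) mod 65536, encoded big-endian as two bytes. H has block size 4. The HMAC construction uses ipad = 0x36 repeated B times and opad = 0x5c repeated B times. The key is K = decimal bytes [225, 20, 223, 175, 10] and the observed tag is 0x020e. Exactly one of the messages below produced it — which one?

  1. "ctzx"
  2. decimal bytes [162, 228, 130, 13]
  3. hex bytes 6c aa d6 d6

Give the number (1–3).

1

Key decimal bytes [225, 20, 223, 175, 10] = e1 14 df af 0a is 5 bytes > B = 4, so hash it first: H(key) = 02 8d, then zero-pad to 4 bytes: K' = 02 8d 00 00.
K' ⊕ ipad = 34 bb 36 36; K' ⊕ opad = 5e d1 5c 5c.
m1: inner = H(34 bb 36 36 63 74 7a 78) = 03 24; tag = H(5e d1 5c 5c 03 24) = 020e ← matches
m2: inner = H(34 bb 36 36 a2 e4 82 0d) = 03 70; tag = H(5e d1 5c 5c 03 70) = 025a
m3: inner = H(34 bb 36 36 6c aa d6 d6) = 04 1d; tag = H(5e d1 5c 5c 04 1d) = 0208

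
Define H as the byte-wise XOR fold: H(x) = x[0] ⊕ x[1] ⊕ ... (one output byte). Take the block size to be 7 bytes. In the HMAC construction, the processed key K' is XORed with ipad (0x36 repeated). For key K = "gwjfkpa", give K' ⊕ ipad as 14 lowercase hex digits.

Key "gwjfkpa" = 67 77 6a 66 6b 70 61 is exactly B = 7 bytes: K' = 67 77 6a 66 6b 70 61.
XOR each byte with 0x36: 67⊕36=51, 77⊕36=41, 6a⊕36=5c, 66⊕36=50, 6b⊕36=5d, 70⊕36=46, 61⊕36=57.

51415c505d4657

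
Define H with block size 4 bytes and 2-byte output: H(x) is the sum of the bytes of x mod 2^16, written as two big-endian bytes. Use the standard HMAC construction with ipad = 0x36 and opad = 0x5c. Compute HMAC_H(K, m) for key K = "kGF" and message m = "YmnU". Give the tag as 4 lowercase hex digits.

Key "kGF" = 6b 47 46 is 3 bytes ≤ B = 4; zero-pad to 4 bytes: K' = 6b 47 46 00.
K' ⊕ ipad = 5d 71 70 36.  K' ⊕ opad = 37 1b 1a 5c.
Inner input = (K'⊕ipad) ∥ m = 5d 71 70 36 ∥ 59 6d 6e 55.
Inner hash: sum = 93+113+112+54+89+109+110+85 = 765 → 02 fd.
Outer input = (K'⊕opad) ∥ inner = 37 1b 1a 5c ∥ 02 fd.
Outer hash (tag): sum = 55+27+26+92+2+253 = 455 → 01 c7.

01c7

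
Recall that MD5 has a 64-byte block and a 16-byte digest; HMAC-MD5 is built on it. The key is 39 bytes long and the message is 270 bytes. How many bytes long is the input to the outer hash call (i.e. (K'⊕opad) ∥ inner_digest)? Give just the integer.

80

Key is 39 ≤ 64 bytes, zero-padded: |K'| = 64.
Outer input = (K'⊕opad) ∥ H(inner) → 64 + 16 = 80 bytes.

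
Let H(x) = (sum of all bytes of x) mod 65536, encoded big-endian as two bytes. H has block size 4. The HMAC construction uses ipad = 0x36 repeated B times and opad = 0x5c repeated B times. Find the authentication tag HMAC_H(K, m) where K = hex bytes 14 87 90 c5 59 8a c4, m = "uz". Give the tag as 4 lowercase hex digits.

0215

Key hex bytes 14 87 90 c5 59 8a c4 is 7 bytes > B = 4, so hash it first: H(key) = 03 97, then zero-pad to 4 bytes: K' = 03 97 00 00.
K' ⊕ ipad = 35 a1 36 36.  K' ⊕ opad = 5f cb 5c 5c.
Inner input = (K'⊕ipad) ∥ m = 35 a1 36 36 ∥ 75 7a.
Inner hash: sum = 53+161+54+54+117+122 = 561 → 02 31.
Outer input = (K'⊕opad) ∥ inner = 5f cb 5c 5c ∥ 02 31.
Outer hash (tag): sum = 95+203+92+92+2+49 = 533 → 02 15.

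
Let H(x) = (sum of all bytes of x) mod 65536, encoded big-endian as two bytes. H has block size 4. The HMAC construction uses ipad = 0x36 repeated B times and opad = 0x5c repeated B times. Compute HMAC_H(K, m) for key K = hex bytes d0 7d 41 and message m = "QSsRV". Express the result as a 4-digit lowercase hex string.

01c6

Key hex bytes d0 7d 41 is 3 bytes ≤ B = 4; zero-pad to 4 bytes: K' = d0 7d 41 00.
K' ⊕ ipad = e6 4b 77 36.  K' ⊕ opad = 8c 21 1d 5c.
Inner input = (K'⊕ipad) ∥ m = e6 4b 77 36 ∥ 51 53 73 52 56.
Inner hash: sum = 230+75+119+54+81+83+115+82+86 = 925 → 03 9d.
Outer input = (K'⊕opad) ∥ inner = 8c 21 1d 5c ∥ 03 9d.
Outer hash (tag): sum = 140+33+29+92+3+157 = 454 → 01 c6.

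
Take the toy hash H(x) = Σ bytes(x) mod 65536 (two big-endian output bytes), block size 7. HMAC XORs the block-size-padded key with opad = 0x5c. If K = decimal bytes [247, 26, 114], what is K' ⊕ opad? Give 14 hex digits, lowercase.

Key decimal bytes [247, 26, 114] = f7 1a 72 is 3 bytes ≤ B = 7; zero-pad to 7 bytes: K' = f7 1a 72 00 00 00 00.
XOR each byte with 0x5c: f7⊕5c=ab, 1a⊕5c=46, 72⊕5c=2e, 00⊕5c=5c, 00⊕5c=5c, 00⊕5c=5c, 00⊕5c=5c.

ab462e5c5c5c5c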